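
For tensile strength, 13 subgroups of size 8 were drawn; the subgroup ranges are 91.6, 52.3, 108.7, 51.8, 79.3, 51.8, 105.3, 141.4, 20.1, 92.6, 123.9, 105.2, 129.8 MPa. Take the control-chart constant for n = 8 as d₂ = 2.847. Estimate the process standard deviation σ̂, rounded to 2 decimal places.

R̄ = (91.6 + 52.3 + 108.7 + 51.8 + 79.3 + 51.8 + 105.3 + 141.4 + 20.1 + 92.6 + 123.9 + 105.2 + 129.8) / 13 = 88.7538
σ̂ = R̄ / d₂ = 88.7538 / 2.847 = 31.1745

31.17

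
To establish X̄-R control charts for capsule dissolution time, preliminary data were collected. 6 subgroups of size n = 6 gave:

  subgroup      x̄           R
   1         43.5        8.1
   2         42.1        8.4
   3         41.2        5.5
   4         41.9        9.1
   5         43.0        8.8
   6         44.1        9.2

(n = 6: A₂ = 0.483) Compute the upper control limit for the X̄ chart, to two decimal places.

X̄̄ = (43.5 + 42.1 + 41.2 + 41.9 + 43.0 + 44.1) / 6 = 255.8000 / 6 = 42.6333
R̄ = (8.1 + 8.4 + 5.5 + 9.1 + 8.8 + 9.2) / 6 = 49.1000 / 6 = 8.1833
UCL = X̄̄ + A₂·R̄ = 42.6333 + 0.483 × 8.1833 = 46.5859

46.59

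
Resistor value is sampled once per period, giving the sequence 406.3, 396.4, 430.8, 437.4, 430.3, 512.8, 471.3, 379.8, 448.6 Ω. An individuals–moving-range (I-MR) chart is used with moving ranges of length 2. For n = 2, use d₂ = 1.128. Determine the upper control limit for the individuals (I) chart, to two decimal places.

X̄ = (406.3 + 396.4 + 430.8 + 437.4 + 430.3 + 512.8 + 471.3 + 379.8 + 448.6) / 9 = 434.8556
Moving ranges: 9.9, 34.4, 6.6, 7.1, 82.5, 41.5, 91.5, 68.8; M̄R̄ = 342.3000 / 8 = 42.7875
UCL = X̄ + 3·M̄R̄/d₂ = 434.8556 + 3 × 42.7875 / 1.128 = 548.6521

548.65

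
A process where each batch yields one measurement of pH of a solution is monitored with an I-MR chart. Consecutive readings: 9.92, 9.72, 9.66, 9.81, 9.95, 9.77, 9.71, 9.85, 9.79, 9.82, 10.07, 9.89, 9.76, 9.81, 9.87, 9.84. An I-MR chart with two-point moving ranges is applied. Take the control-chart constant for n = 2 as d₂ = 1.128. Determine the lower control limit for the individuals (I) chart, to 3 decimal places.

9.523

X̄ = (9.92 + 9.72 + 9.66 + 9.81 + 9.95 + 9.77 + 9.71 + 9.85 + 9.79 + 9.82 + 10.07 + 9.89 + 9.76 + 9.81 + 9.87 + 9.84) / 16 = 9.8275
Moving ranges: 0.20, 0.06, 0.15, 0.14, 0.18, 0.06, 0.14, 0.06, 0.03, 0.25, 0.18, 0.13, 0.05, 0.06, 0.03; M̄R̄ = 1.7200 / 15 = 0.1147
LCL = X̄ − 3·M̄R̄/d₂ = 9.8275 − 3 × 0.1147 / 1.128 = 9.5225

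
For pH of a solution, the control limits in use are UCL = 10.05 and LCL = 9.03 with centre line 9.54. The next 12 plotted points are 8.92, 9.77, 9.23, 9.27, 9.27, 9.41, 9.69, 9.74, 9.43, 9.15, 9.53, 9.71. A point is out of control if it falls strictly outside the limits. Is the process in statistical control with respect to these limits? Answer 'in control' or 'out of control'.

out of control

Compare each point to [9.03, 10.05]: sample 1 = 8.92 < LCL.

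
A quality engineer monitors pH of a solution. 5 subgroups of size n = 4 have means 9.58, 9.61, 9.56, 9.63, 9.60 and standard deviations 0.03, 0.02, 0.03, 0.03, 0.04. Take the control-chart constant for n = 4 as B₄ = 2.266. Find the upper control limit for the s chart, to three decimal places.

0.068

s̄ = (0.03 + 0.02 + 0.03 + 0.03 + 0.04) / 5 = 0.0300
UCL_s = B₄·s̄ = 2.266 × 0.0300 = 0.0680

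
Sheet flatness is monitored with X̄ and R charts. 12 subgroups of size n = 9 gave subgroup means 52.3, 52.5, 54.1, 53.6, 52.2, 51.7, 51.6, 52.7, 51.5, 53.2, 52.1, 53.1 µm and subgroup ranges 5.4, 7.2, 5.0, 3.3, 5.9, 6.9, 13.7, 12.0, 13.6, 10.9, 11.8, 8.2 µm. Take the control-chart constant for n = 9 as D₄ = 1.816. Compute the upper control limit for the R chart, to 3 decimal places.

15.724

R̄ = (5.4 + 7.2 + 5.0 + 3.3 + 5.9 + 6.9 + 13.7 + 12.0 + 13.6 + 10.9 + 11.8 + 8.2) / 12 = 103.9000 / 12 = 8.6583
UCL_R = D₄·R̄ = 1.816 × 8.6583 = 15.7235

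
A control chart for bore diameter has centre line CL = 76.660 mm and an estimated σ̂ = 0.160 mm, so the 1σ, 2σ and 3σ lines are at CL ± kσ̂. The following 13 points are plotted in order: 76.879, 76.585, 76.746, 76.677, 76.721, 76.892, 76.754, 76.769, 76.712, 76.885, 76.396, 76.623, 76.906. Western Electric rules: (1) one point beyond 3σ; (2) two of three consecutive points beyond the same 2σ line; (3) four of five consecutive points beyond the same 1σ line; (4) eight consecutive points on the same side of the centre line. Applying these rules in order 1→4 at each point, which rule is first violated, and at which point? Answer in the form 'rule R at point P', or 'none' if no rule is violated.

rule 4 at point 10

Zone of each point (C = within 1σ̂, B = 1σ̂–2σ̂, A = 2σ̂–3σ̂, * = beyond 3σ̂; sign = side of CL): 1:+B, 2:-C, 3:+C, 4:+C, 5:+C, 6:+B, 7:+C, 8:+C, 9:+C, 10:+B, 11:-B, 12:-C, 13:+B
Rule 4 (eight consecutive points on the same side of the centre line) is satisfied at point 10.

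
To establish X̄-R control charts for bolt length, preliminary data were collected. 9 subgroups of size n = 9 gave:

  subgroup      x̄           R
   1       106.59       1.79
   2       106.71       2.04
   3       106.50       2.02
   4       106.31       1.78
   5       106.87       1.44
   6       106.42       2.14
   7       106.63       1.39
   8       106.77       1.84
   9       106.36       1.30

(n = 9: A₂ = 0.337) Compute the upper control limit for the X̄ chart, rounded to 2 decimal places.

107.16

X̄̄ = (106.59 + 106.71 + 106.50 + 106.31 + 106.87 + 106.42 + 106.63 + 106.77 + 106.36) / 9 = 959.1600 / 9 = 106.5733
R̄ = (1.79 + 2.04 + 2.02 + 1.78 + 1.44 + 2.14 + 1.39 + 1.84 + 1.30) / 9 = 15.7400 / 9 = 1.7489
UCL = X̄̄ + A₂·R̄ = 106.5733 + 0.337 × 1.7489 = 107.1627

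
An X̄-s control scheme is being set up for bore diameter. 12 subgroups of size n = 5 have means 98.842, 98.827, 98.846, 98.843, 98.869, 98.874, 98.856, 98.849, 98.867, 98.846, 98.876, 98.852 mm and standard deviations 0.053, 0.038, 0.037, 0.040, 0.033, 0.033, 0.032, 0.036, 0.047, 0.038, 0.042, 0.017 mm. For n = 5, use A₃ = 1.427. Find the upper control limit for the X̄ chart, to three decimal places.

98.907

X̄̄ = (98.842 + 98.827 + 98.846 + 98.843 + 98.869 + 98.874 + 98.856 + 98.849 + 98.867 + 98.846 + 98.876 + 98.852) / 12 = 98.8539
s̄ = (0.053 + 0.038 + 0.037 + 0.040 + 0.033 + 0.033 + 0.032 + 0.036 + 0.047 + 0.038 + 0.042 + 0.017) / 12 = 0.0372
UCL = X̄̄ + A₃·s̄ = 98.8539 + 1.427 × 0.0372 = 98.9070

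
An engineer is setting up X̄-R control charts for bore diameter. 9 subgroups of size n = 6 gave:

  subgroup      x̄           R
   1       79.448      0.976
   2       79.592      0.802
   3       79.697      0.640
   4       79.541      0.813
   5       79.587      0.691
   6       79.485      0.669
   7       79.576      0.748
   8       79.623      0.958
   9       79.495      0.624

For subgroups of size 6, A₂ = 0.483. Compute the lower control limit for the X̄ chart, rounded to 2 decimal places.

X̄̄ = (79.448 + 79.592 + 79.697 + 79.541 + 79.587 + 79.485 + 79.576 + 79.623 + 79.495) / 9 = 716.0440 / 9 = 79.5604
R̄ = (0.976 + 0.802 + 0.640 + 0.813 + 0.691 + 0.669 + 0.748 + 0.958 + 0.624) / 9 = 6.9210 / 9 = 0.7690
LCL = X̄̄ − A₂·R̄ = 79.5604 − 0.483 × 0.7690 = 79.1890

79.19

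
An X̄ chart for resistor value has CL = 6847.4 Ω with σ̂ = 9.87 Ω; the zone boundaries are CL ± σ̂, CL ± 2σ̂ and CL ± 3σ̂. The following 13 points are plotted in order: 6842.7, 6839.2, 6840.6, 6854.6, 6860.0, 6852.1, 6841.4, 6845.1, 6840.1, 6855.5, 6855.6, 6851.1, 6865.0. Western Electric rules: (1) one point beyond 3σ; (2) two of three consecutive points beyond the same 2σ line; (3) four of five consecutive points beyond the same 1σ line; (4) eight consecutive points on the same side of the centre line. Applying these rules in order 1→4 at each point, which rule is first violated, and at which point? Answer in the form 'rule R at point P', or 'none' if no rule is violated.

Zone of each point (C = within 1σ̂, B = 1σ̂–2σ̂, A = 2σ̂–3σ̂, * = beyond 3σ̂; sign = side of CL): 1:-C, 2:-C, 3:-C, 4:+C, 5:+B, 6:+C, 7:-C, 8:-C, 9:-C, 10:+C, 11:+C, 12:+C, 13:+B
No rule fires across all 13 points.

none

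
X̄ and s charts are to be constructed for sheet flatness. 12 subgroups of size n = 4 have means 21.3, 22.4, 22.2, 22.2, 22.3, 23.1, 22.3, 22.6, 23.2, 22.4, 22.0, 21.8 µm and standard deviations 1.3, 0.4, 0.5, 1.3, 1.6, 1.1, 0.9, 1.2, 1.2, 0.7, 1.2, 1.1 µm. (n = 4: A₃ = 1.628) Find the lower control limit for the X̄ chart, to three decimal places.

20.621

X̄̄ = (21.3 + 22.4 + 22.2 + 22.2 + 22.3 + 23.1 + 22.3 + 22.6 + 23.2 + 22.4 + 22.0 + 21.8) / 12 = 22.3167
s̄ = (1.3 + 0.4 + 0.5 + 1.3 + 1.6 + 1.1 + 0.9 + 1.2 + 1.2 + 0.7 + 1.2 + 1.1) / 12 = 1.0417
LCL = X̄̄ − A₃·s̄ = 22.3167 − 1.628 × 1.0417 = 20.6208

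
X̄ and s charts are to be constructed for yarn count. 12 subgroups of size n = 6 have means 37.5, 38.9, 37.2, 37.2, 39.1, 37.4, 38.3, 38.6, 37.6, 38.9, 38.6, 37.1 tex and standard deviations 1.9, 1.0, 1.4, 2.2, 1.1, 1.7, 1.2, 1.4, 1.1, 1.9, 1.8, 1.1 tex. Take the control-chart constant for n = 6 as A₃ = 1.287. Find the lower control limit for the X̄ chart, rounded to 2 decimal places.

36.12

X̄̄ = (37.5 + 38.9 + 37.2 + 37.2 + 39.1 + 37.4 + 38.3 + 38.6 + 37.6 + 38.9 + 38.6 + 37.1) / 12 = 38.0333
s̄ = (1.9 + 1.0 + 1.4 + 2.2 + 1.1 + 1.7 + 1.2 + 1.4 + 1.1 + 1.9 + 1.8 + 1.1) / 12 = 1.4833
LCL = X̄̄ − A₃·s̄ = 38.0333 − 1.287 × 1.4833 = 36.1243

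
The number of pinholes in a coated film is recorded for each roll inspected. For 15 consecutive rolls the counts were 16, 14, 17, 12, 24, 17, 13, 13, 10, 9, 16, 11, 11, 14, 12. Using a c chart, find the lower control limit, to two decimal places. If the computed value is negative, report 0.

2.74

c̄ = (16 + 14 + 17 + 12 + 24 + 17 + 13 + 13 + 10 + 9 + 16 + 11 + 11 + 14 + 12) / 15 = 209 / 15 = 13.9333
LCL = c̄ − 3√c̄ = 13.9333 − 3 × 3.7327 = 2.7351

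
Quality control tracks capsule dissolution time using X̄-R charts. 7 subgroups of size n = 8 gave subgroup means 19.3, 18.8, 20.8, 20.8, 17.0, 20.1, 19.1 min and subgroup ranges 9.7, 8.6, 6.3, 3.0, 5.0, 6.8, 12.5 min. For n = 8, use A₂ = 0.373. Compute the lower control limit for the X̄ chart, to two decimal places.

X̄̄ = (19.3 + 18.8 + 20.8 + 20.8 + 17.0 + 20.1 + 19.1) / 7 = 135.9000 / 7 = 19.4143
R̄ = (9.7 + 8.6 + 6.3 + 3.0 + 5.0 + 6.8 + 12.5) / 7 = 51.9000 / 7 = 7.4143
LCL = X̄̄ − A₂·R̄ = 19.4143 − 0.373 × 7.4143 = 16.6488

16.65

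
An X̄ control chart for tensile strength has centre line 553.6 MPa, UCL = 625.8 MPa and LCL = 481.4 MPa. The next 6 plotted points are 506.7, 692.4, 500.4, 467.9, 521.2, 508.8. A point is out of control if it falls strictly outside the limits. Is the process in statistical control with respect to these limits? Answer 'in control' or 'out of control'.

Compare each point to [481.4, 625.8]: sample 2 = 692.4 > UCL; sample 4 = 467.9 < LCL.

out of control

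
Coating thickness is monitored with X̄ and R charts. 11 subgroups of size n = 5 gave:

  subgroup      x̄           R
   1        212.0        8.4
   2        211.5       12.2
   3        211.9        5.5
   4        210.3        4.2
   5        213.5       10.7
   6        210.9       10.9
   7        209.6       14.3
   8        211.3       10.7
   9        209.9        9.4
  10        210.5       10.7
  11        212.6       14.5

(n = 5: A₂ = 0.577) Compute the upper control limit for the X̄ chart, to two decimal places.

217.12

X̄̄ = (212.0 + 211.5 + 211.9 + 210.3 + 213.5 + 210.9 + 209.6 + 211.3 + 209.9 + 210.5 + 212.6) / 11 = 2324.0000 / 11 = 211.2727
R̄ = (8.4 + 12.2 + 5.5 + 4.2 + 10.7 + 10.9 + 14.3 + 10.7 + 9.4 + 10.7 + 14.5) / 11 = 111.5000 / 11 = 10.1364
UCL = X̄̄ + A₂·R̄ = 211.2727 + 0.577 × 10.1364 = 217.1214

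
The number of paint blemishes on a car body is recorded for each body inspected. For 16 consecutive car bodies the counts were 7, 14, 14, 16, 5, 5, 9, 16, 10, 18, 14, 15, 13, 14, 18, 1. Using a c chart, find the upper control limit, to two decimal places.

c̄ = (7 + 14 + 14 + 16 + 5 + 5 + 9 + 16 + 10 + 18 + 14 + 15 + 13 + 14 + 18 + 1) / 16 = 189 / 16 = 11.8125
UCL = c̄ + 3√c̄ = 11.8125 + 3 × √11.8125 = 11.8125 + 3 × 3.4369 = 22.1233

22.12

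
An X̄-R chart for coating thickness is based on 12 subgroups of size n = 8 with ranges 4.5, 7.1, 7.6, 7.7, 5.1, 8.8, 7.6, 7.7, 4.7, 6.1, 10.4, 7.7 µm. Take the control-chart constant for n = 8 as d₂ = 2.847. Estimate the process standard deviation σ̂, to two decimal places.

R̄ = (4.5 + 7.1 + 7.6 + 7.7 + 5.1 + 8.8 + 7.6 + 7.7 + 4.7 + 6.1 + 10.4 + 7.7) / 12 = 7.0833
σ̂ = R̄ / d₂ = 7.0833 / 2.847 = 2.4880

2.49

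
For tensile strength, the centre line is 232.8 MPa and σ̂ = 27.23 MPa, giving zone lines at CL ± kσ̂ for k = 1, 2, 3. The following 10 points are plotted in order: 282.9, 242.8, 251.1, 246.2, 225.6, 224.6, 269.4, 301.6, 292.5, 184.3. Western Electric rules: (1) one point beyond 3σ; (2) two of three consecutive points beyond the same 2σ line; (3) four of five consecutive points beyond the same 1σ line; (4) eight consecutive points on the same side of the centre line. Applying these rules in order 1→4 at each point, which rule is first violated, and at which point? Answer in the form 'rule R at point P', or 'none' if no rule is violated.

rule 2 at point 9

Zone of each point (C = within 1σ̂, B = 1σ̂–2σ̂, A = 2σ̂–3σ̂, * = beyond 3σ̂; sign = side of CL): 1:+B, 2:+C, 3:+C, 4:+C, 5:-C, 6:-C, 7:+B, 8:+A, 9:+A, 10:-B
Rule 2 (two of three consecutive points beyond the same 2σ limit) is satisfied at point 9.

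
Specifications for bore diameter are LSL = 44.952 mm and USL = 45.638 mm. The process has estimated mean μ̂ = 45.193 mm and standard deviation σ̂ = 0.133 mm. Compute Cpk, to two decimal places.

0.60

Cpu = (USL − μ̂) / (3σ̂) = (45.638 − 45.193) / (3 × 0.133) = 1.1153; Cpl = (μ̂ − LSL) / (3σ̂) = (45.193 − 44.952) / (3 × 0.133) = 0.6040; Cpk = min(Cpu, Cpl) = 0.6040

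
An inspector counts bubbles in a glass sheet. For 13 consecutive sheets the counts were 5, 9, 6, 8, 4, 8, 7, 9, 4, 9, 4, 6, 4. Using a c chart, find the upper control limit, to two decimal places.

13.96

c̄ = (5 + 9 + 6 + 8 + 4 + 8 + 7 + 9 + 4 + 9 + 4 + 6 + 4) / 13 = 83 / 13 = 6.3846
UCL = c̄ + 3√c̄ = 6.3846 + 3 × √6.3846 = 6.3846 + 3 × 2.5268 = 13.9650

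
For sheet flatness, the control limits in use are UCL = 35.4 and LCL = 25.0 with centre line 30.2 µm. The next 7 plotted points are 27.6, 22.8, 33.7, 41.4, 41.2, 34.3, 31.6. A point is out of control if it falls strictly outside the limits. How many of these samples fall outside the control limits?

Compare each point to [25.0, 35.4]: sample 2 = 22.8 < LCL; sample 4 = 41.4 > UCL; sample 5 = 41.2 > UCL.

3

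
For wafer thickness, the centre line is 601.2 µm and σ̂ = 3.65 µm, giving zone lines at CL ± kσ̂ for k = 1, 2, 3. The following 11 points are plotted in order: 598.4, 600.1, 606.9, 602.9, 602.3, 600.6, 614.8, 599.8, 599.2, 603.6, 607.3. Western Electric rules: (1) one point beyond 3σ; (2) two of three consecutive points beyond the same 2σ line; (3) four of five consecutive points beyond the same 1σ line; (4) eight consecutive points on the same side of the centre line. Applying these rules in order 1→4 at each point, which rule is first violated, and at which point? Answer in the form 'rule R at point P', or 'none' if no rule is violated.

rule 1 at point 7

Zone of each point (C = within 1σ̂, B = 1σ̂–2σ̂, A = 2σ̂–3σ̂, * = beyond 3σ̂; sign = side of CL): 1:-C, 2:-C, 3:+B, 4:+C, 5:+C, 6:-C, 7:+*, 8:-C, 9:-C, 10:+C, 11:+B
Rule 1 (one point beyond the 3σ limits) is satisfied at point 7.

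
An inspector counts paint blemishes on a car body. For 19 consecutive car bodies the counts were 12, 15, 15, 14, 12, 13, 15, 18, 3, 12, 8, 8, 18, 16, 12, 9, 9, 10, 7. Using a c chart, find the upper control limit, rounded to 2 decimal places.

c̄ = (12 + 15 + 15 + 14 + 12 + 13 + 15 + 18 + 3 + 12 + 8 + 8 + 18 + 16 + 12 + 9 + 9 + 10 + 7) / 19 = 226 / 19 = 11.8947
UCL = c̄ + 3√c̄ = 11.8947 + 3 × √11.8947 = 11.8947 + 3 × 3.4489 = 22.2414

22.24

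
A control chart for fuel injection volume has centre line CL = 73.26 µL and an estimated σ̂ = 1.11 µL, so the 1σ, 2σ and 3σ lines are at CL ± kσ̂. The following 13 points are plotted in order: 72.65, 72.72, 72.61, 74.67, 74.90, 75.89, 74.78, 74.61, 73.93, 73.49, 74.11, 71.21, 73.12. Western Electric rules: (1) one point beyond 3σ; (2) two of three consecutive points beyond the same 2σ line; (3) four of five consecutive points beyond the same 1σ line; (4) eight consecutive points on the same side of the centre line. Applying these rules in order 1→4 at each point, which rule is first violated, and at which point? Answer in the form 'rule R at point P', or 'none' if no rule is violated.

Zone of each point (C = within 1σ̂, B = 1σ̂–2σ̂, A = 2σ̂–3σ̂, * = beyond 3σ̂; sign = side of CL): 1:-C, 2:-C, 3:-C, 4:+B, 5:+B, 6:+A, 7:+B, 8:+B, 9:+C, 10:+C, 11:+C, 12:-B, 13:-C
Rule 3 (four of five consecutive points beyond the same 1σ limit) is satisfied at point 7.

rule 3 at point 7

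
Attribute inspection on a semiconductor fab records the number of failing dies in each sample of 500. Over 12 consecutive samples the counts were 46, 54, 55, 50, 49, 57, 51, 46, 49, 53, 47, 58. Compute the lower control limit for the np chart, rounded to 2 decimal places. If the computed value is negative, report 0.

30.90

p̄ = Σdᵢ / (k·n) = 615 / (12 × 500) = 0.10250
LCL = np̄ − 3·√(np̄(1−p̄)) = 51.2500 − 3 × 6.7821 = 30.9037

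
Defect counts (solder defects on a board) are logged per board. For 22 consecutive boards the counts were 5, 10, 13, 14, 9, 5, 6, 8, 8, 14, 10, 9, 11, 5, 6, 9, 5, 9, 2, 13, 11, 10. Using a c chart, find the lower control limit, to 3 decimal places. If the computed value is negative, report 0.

0.000

c̄ = (5 + 10 + 13 + 14 + 9 + 5 + 6 + 8 + 8 + 14 + 10 + 9 + 11 + 5 + 6 + 9 + 5 + 9 + 2 + 13 + 11 + 10) / 22 = 192 / 22 = 8.7273
LCL = c̄ − 3√c̄ = 8.7273 − 3 × 2.9542 = -0.1353 → 0 (cannot be negative)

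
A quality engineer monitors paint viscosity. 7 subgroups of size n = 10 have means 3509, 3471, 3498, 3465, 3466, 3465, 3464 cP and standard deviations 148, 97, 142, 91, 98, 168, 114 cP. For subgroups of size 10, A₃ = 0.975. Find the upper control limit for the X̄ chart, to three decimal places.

X̄̄ = (3509 + 3471 + 3498 + 3465 + 3466 + 3465 + 3464) / 7 = 3476.8571
s̄ = (148 + 97 + 142 + 91 + 98 + 168 + 114) / 7 = 122.5714
UCL = X̄̄ + A₃·s̄ = 3476.8571 + 0.975 × 122.5714 = 3596.3643

3596.364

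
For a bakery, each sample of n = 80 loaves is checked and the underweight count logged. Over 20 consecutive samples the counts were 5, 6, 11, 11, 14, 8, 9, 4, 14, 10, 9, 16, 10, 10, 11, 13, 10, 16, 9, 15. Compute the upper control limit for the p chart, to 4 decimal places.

0.2454

p̄ = Σdᵢ / (k·n) = 211 / (20 × 80) = 0.13187
UCL = p̄ + 3·√(p̄(1−p̄)/n) = 0.13187 + 3 × √(0.13187×0.86813/80) = 0.13187 + 3 × 0.03783 = 0.24536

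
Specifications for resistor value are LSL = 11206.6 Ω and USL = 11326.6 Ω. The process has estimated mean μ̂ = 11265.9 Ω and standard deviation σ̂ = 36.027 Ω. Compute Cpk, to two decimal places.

Cpu = (USL − μ̂) / (3σ̂) = (11326.6 − 11265.9) / (3 × 36.027) = 0.5616; Cpl = (μ̂ − LSL) / (3σ̂) = (11265.9 − 11206.6) / (3 × 36.027) = 0.5487; Cpk = min(Cpu, Cpl) = 0.5487

0.55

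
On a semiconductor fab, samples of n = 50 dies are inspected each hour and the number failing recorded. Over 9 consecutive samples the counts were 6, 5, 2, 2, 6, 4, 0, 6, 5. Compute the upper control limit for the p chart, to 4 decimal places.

0.1951

p̄ = Σdᵢ / (k·n) = 36 / (9 × 50) = 0.08000
UCL = p̄ + 3·√(p̄(1−p̄)/n) = 0.08000 + 3 × √(0.08000×0.92000/50) = 0.08000 + 3 × 0.03837 = 0.19510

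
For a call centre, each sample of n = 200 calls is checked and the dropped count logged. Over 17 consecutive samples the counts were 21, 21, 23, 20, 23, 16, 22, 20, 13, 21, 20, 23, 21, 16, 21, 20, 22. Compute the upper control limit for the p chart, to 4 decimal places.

0.1648

p̄ = Σdᵢ / (k·n) = 343 / (17 × 200) = 0.10088
UCL = p̄ + 3·√(p̄(1−p̄)/n) = 0.10088 + 3 × √(0.10088×0.89912/200) = 0.10088 + 3 × 0.02130 = 0.16477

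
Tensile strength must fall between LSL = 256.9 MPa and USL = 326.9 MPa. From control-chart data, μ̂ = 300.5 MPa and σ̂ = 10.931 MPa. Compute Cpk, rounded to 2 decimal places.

Cpu = (USL − μ̂) / (3σ̂) = (326.9 − 300.5) / (3 × 10.931) = 0.8050; Cpl = (μ̂ − LSL) / (3σ̂) = (300.5 − 256.9) / (3 × 10.931) = 1.3296; Cpk = min(Cpu, Cpl) = 0.8050

0.81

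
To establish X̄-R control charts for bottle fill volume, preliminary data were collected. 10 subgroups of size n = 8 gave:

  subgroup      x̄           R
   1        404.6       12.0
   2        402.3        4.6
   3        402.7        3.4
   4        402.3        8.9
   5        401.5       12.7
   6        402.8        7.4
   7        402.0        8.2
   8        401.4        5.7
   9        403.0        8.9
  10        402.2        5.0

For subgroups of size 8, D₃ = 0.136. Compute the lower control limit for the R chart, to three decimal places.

1.044

R̄ = (12.0 + 4.6 + 3.4 + 8.9 + 12.7 + 7.4 + 8.2 + 5.7 + 8.9 + 5.0) / 10 = 76.8000 / 10 = 7.6800
LCL_R = D₃·R̄ = 0.136 × 7.6800 = 1.0445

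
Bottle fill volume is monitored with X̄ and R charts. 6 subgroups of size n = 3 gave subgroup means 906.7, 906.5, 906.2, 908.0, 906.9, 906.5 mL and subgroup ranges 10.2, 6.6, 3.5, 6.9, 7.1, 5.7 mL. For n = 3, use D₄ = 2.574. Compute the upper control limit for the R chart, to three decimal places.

17.160

R̄ = (10.2 + 6.6 + 3.5 + 6.9 + 7.1 + 5.7) / 6 = 40.0000 / 6 = 6.6667
UCL_R = D₄·R̄ = 2.574 × 6.6667 = 17.1600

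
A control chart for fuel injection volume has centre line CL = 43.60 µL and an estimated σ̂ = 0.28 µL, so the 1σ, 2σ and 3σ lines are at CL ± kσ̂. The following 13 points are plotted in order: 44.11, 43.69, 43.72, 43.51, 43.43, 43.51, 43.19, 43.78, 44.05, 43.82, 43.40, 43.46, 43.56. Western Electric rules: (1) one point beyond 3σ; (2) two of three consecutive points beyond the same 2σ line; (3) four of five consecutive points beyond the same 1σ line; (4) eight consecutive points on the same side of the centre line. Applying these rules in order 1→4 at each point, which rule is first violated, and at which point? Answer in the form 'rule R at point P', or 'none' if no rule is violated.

none

Zone of each point (C = within 1σ̂, B = 1σ̂–2σ̂, A = 2σ̂–3σ̂, * = beyond 3σ̂; sign = side of CL): 1:+B, 2:+C, 3:+C, 4:-C, 5:-C, 6:-C, 7:-B, 8:+C, 9:+B, 10:+C, 11:-C, 12:-C, 13:-C
No rule fires across all 13 points.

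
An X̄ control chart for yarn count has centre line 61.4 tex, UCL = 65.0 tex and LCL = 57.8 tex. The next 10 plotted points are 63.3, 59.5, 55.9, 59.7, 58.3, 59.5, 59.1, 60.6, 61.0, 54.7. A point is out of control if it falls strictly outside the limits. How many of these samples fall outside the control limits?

2

Compare each point to [57.8, 65.0]: sample 3 = 55.9 < LCL; sample 10 = 54.7 < LCL.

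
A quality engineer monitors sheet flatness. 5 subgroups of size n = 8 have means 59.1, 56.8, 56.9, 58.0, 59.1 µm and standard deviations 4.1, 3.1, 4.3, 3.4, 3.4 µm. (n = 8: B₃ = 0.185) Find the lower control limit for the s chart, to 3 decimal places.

0.677

s̄ = (4.1 + 3.1 + 4.3 + 3.4 + 3.4) / 5 = 3.6600
LCL_s = B₃·s̄ = 0.185 × 3.6600 = 0.6771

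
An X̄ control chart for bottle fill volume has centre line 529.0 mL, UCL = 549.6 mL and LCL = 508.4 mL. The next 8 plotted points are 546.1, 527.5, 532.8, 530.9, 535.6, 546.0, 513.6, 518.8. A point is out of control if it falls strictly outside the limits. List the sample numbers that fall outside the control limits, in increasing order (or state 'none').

none

All 8 points lie within [508.4, 549.6].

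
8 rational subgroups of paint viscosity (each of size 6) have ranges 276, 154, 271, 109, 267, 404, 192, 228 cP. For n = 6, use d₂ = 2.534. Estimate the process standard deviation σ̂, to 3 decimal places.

93.775

R̄ = (276 + 154 + 271 + 109 + 267 + 404 + 192 + 228) / 8 = 237.6250
σ̂ = R̄ / d₂ = 237.6250 / 2.534 = 93.7747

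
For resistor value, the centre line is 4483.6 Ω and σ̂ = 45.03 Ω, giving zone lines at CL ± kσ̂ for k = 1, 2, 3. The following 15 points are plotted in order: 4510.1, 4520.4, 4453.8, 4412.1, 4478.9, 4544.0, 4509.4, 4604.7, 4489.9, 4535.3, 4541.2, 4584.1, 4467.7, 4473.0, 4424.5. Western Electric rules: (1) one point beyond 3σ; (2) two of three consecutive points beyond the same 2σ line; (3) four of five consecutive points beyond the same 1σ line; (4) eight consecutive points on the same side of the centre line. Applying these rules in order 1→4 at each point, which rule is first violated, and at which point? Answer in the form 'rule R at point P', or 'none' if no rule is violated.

rule 3 at point 12

Zone of each point (C = within 1σ̂, B = 1σ̂–2σ̂, A = 2σ̂–3σ̂, * = beyond 3σ̂; sign = side of CL): 1:+C, 2:+C, 3:-C, 4:-B, 5:-C, 6:+B, 7:+C, 8:+A, 9:+C, 10:+B, 11:+B, 12:+A, 13:-C, 14:-C, 15:-B
Rule 3 (four of five consecutive points beyond the same 1σ limit) is satisfied at point 12.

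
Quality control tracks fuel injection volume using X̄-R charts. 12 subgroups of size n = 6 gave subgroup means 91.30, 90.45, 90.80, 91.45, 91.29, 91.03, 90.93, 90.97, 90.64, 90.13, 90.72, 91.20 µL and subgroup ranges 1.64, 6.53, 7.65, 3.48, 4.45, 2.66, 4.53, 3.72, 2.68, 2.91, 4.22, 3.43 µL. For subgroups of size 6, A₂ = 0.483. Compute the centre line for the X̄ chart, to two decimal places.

90.91

X̄̄ = (91.30 + 90.45 + 90.80 + 91.45 + 91.29 + 91.03 + 90.93 + 90.97 + 90.64 + 90.13 + 90.72 + 91.20) / 12 = 1090.9100 / 12 = 90.9092
CL = X̄̄ = 90.9092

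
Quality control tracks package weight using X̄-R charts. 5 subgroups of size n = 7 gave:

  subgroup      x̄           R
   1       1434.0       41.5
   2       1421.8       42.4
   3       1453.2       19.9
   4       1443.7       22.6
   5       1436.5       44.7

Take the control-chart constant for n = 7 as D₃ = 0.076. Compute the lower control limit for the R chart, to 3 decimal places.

R̄ = (41.5 + 42.4 + 19.9 + 22.6 + 44.7) / 5 = 171.1000 / 5 = 34.2200
LCL_R = D₃·R̄ = 0.076 × 34.2200 = 2.6007

2.601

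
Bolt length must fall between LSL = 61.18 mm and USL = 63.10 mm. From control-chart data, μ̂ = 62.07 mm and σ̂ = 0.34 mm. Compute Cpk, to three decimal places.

0.873

Cpu = (USL − μ̂) / (3σ̂) = (63.10 − 62.07) / (3 × 0.34) = 1.0098; Cpl = (μ̂ − LSL) / (3σ̂) = (62.07 − 61.18) / (3 × 0.34) = 0.8725; Cpk = min(Cpu, Cpl) = 0.8725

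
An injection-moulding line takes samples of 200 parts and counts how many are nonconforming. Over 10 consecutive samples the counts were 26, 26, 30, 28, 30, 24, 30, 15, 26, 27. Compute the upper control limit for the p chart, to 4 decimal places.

p̄ = Σdᵢ / (k·n) = 262 / (10 × 200) = 0.13100
UCL = p̄ + 3·√(p̄(1−p̄)/n) = 0.13100 + 3 × √(0.13100×0.86900/200) = 0.13100 + 3 × 0.02386 = 0.20257

0.2026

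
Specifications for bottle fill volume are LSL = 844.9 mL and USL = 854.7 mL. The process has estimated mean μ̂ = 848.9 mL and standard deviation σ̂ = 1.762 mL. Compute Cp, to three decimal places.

Cp = (USL − LSL) / (6σ̂) = (854.7 − 844.9) / (6 × 1.762) = 9.8000 / 10.5720 = 0.9270

0.927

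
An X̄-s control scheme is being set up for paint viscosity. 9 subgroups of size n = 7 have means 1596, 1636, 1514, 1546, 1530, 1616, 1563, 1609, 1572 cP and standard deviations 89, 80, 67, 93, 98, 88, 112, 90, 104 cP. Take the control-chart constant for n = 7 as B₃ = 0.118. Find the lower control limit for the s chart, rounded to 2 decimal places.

s̄ = (89 + 80 + 67 + 93 + 98 + 88 + 112 + 90 + 104) / 9 = 91.2222
LCL_s = B₃·s̄ = 0.118 × 91.2222 = 10.7642

10.76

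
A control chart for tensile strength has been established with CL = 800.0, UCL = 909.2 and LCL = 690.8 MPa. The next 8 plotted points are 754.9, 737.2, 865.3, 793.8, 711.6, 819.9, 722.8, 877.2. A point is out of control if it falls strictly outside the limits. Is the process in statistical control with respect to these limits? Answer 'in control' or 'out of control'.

in control

All 8 points lie within [690.8, 909.2].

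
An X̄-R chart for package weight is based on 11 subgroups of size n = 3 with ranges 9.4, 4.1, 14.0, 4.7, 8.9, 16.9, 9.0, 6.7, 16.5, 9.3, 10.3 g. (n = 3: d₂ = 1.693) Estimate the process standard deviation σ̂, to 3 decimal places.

5.896

R̄ = (9.4 + 4.1 + 14.0 + 4.7 + 8.9 + 16.9 + 9.0 + 6.7 + 16.5 + 9.3 + 10.3) / 11 = 9.9818
σ̂ = R̄ / d₂ = 9.9818 / 1.693 = 5.8959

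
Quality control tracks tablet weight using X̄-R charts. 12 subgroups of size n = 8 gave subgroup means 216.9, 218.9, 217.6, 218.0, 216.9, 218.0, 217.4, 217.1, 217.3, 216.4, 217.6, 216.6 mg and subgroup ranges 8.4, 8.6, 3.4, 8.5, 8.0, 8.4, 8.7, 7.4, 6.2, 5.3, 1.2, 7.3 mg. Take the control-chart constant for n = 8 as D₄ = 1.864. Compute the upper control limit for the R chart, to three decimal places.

12.644

R̄ = (8.4 + 8.6 + 3.4 + 8.5 + 8.0 + 8.4 + 8.7 + 7.4 + 6.2 + 5.3 + 1.2 + 7.3) / 12 = 81.4000 / 12 = 6.7833
UCL_R = D₄·R̄ = 1.864 × 6.7833 = 12.6441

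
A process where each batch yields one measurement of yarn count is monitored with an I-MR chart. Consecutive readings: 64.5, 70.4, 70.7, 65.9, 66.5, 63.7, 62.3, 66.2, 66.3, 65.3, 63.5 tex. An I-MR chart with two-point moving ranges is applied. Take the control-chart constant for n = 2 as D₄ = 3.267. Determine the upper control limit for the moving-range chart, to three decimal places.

7.383

Moving ranges: 5.9, 0.3, 4.8, 0.6, 2.8, 1.4, 3.9, 0.1, 1.0, 1.8; M̄R̄ = 22.6000 / 10 = 2.2600
UCL_MR = D₄·M̄R̄ = 3.267 × 2.2600 = 7.3834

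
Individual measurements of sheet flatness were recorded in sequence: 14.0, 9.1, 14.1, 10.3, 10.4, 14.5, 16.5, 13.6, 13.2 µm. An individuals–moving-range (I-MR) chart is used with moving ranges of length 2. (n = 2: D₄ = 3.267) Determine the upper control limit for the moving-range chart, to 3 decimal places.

Moving ranges: 4.9, 5.0, 3.8, 0.1, 4.1, 2.0, 2.9, 0.4; M̄R̄ = 23.2000 / 8 = 2.9000
UCL_MR = D₄·M̄R̄ = 3.267 × 2.9000 = 9.4743

9.474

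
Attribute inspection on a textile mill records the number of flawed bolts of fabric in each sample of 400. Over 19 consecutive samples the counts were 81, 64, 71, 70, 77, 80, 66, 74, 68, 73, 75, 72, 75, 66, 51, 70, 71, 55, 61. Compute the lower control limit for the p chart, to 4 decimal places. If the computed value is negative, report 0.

0.1169

p̄ = Σdᵢ / (k·n) = 1320 / (19 × 400) = 0.17368
LCL = p̄ − 3·√(p̄(1−p̄)/n) = 0.17368 − 3 × 0.01894 = 0.11686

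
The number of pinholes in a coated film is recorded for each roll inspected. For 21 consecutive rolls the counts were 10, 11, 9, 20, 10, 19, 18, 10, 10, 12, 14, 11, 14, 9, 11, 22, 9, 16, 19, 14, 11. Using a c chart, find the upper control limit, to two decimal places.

24.22

c̄ = (10 + 11 + 9 + 20 + 10 + 19 + 18 + 10 + 10 + 12 + 14 + 11 + 14 + 9 + 11 + 22 + 9 + 16 + 19 + 14 + 11) / 21 = 279 / 21 = 13.2857
UCL = c̄ + 3√c̄ = 13.2857 + 3 × √13.2857 = 13.2857 + 3 × 3.6450 = 24.2206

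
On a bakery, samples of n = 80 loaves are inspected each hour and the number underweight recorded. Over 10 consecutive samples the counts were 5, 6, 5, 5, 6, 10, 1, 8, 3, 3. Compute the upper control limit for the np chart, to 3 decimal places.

p̄ = Σdᵢ / (k·n) = 52 / (10 × 80) = 0.06500
UCL = np̄ + 3·√(np̄(1−p̄)) = 5.2000 + 3 × √(5.2000×0.93500) = 5.2000 + 3 × 2.2050 = 11.8150

11.815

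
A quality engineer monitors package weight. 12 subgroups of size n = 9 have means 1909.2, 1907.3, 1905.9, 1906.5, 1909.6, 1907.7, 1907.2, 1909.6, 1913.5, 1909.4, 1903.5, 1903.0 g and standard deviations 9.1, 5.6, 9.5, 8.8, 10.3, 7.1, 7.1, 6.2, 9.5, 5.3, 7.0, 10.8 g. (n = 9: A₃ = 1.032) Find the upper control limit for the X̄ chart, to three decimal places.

1915.982

X̄̄ = (1909.2 + 1907.3 + 1905.9 + 1906.5 + 1909.6 + 1907.7 + 1907.2 + 1909.6 + 1913.5 + 1909.4 + 1903.5 + 1903.0) / 12 = 1907.7000
s̄ = (9.1 + 5.6 + 9.5 + 8.8 + 10.3 + 7.1 + 7.1 + 6.2 + 9.5 + 5.3 + 7.0 + 10.8) / 12 = 8.0250
UCL = X̄̄ + A₃·s̄ = 1907.7000 + 1.032 × 8.0250 = 1915.9818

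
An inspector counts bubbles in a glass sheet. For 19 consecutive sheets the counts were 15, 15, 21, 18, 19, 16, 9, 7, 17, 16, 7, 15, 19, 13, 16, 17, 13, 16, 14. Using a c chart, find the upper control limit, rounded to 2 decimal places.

26.47

c̄ = (15 + 15 + 21 + 18 + 19 + 16 + 9 + 7 + 17 + 16 + 7 + 15 + 19 + 13 + 16 + 17 + 13 + 16 + 14) / 19 = 283 / 19 = 14.8947
UCL = c̄ + 3√c̄ = 14.8947 + 3 × √14.8947 = 14.8947 + 3 × 3.8594 = 26.4728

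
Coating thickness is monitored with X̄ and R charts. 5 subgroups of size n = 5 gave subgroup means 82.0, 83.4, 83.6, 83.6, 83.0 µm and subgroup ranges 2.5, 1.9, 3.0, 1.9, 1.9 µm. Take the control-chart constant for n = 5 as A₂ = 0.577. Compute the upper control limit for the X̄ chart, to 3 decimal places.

X̄̄ = (82.0 + 83.4 + 83.6 + 83.6 + 83.0) / 5 = 415.6000 / 5 = 83.1200
R̄ = (2.5 + 1.9 + 3.0 + 1.9 + 1.9) / 5 = 11.2000 / 5 = 2.2400
UCL = X̄̄ + A₂·R̄ = 83.1200 + 0.577 × 2.2400 = 84.4125

84.412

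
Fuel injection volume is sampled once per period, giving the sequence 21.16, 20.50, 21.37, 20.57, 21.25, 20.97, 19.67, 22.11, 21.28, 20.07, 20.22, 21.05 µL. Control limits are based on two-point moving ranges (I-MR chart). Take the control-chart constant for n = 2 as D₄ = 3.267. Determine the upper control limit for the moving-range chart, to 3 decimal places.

Moving ranges: 0.66, 0.87, 0.80, 0.68, 0.28, 1.30, 2.44, 0.83, 1.21, 0.15, 0.83; M̄R̄ = 10.0500 / 11 = 0.9136
UCL_MR = D₄·M̄R̄ = 3.267 × 0.9136 = 2.9849

2.985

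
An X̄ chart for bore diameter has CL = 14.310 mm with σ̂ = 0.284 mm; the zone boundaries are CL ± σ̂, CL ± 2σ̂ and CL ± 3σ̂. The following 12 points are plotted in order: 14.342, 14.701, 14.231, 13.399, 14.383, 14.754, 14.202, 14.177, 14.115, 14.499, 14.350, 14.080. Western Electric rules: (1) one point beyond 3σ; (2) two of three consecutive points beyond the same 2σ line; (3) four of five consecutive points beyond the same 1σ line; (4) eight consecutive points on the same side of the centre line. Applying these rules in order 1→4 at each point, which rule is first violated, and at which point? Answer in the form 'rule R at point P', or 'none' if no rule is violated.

rule 1 at point 4

Zone of each point (C = within 1σ̂, B = 1σ̂–2σ̂, A = 2σ̂–3σ̂, * = beyond 3σ̂; sign = side of CL): 1:+C, 2:+B, 3:-C, 4:-*, 5:+C, 6:+B, 7:-C, 8:-C, 9:-C, 10:+C, 11:+C, 12:-C
Rule 1 (one point beyond the 3σ limits) is satisfied at point 4.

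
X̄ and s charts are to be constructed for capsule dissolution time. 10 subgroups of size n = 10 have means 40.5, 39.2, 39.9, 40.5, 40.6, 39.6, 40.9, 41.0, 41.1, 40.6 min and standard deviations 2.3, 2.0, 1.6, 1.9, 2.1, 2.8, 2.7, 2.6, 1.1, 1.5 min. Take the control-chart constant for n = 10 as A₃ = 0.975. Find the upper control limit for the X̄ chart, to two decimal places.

X̄̄ = (40.5 + 39.2 + 39.9 + 40.5 + 40.6 + 39.6 + 40.9 + 41.0 + 41.1 + 40.6) / 10 = 40.3900
s̄ = (2.3 + 2.0 + 1.6 + 1.9 + 2.1 + 2.8 + 2.7 + 2.6 + 1.1 + 1.5) / 10 = 2.0600
UCL = X̄̄ + A₃·s̄ = 40.3900 + 0.975 × 2.0600 = 42.3985

42.40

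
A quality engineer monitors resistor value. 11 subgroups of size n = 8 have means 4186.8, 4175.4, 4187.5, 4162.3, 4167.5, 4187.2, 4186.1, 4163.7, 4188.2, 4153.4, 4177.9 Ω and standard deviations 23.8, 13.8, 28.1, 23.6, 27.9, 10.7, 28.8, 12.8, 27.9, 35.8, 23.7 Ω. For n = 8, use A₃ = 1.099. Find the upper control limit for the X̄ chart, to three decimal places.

X̄̄ = (4186.8 + 4175.4 + 4187.5 + 4162.3 + 4167.5 + 4187.2 + 4186.1 + 4163.7 + 4188.2 + 4153.4 + 4177.9) / 11 = 4176.0000
s̄ = (23.8 + 13.8 + 28.1 + 23.6 + 27.9 + 10.7 + 28.8 + 12.8 + 27.9 + 35.8 + 23.7) / 11 = 23.3545
UCL = X̄̄ + A₃·s̄ = 4176.0000 + 1.099 × 23.3545 = 4201.6666

4201.667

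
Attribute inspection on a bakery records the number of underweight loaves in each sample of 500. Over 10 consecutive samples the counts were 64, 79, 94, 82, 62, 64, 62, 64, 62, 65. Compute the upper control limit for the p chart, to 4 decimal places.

0.1861

p̄ = Σdᵢ / (k·n) = 698 / (10 × 500) = 0.13960
UCL = p̄ + 3·√(p̄(1−p̄)/n) = 0.13960 + 3 × √(0.13960×0.86040/500) = 0.13960 + 3 × 0.01550 = 0.18610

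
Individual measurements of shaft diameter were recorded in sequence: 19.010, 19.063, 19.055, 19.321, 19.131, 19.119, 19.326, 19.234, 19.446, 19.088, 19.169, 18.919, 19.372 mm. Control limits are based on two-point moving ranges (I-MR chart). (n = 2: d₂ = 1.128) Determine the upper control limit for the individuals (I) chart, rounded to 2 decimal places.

19.66

X̄ = (19.010 + 19.063 + 19.055 + 19.321 + 19.131 + 19.119 + 19.326 + 19.234 + 19.446 + 19.088 + 19.169 + 18.919 + 19.372) / 13 = 19.1733
Moving ranges: 0.053, 0.008, 0.266, 0.190, 0.012, 0.207, 0.092, 0.212, 0.358, 0.081, 0.250, 0.453; M̄R̄ = 2.1820 / 12 = 0.1818
UCL = X̄ + 3·M̄R̄/d₂ = 19.1733 + 3 × 0.1818 / 1.128 = 19.6569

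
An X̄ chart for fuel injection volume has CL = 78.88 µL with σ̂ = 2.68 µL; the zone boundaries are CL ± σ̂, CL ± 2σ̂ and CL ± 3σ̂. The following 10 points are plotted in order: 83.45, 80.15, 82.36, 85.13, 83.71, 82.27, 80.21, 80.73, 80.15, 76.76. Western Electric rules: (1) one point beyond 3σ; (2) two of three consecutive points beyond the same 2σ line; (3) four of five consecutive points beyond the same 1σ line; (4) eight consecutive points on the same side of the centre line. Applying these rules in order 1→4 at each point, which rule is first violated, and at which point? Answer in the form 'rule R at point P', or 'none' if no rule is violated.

rule 3 at point 5

Zone of each point (C = within 1σ̂, B = 1σ̂–2σ̂, A = 2σ̂–3σ̂, * = beyond 3σ̂; sign = side of CL): 1:+B, 2:+C, 3:+B, 4:+A, 5:+B, 6:+B, 7:+C, 8:+C, 9:+C, 10:-C
Rule 3 (four of five consecutive points beyond the same 1σ limit) is satisfied at point 5.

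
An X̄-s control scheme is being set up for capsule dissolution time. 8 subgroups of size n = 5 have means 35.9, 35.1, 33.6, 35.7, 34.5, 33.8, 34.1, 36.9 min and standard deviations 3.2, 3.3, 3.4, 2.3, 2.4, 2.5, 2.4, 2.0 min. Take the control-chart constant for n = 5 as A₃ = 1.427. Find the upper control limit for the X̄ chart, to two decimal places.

38.79

X̄̄ = (35.9 + 35.1 + 33.6 + 35.7 + 34.5 + 33.8 + 34.1 + 36.9) / 8 = 34.9500
s̄ = (3.2 + 3.3 + 3.4 + 2.3 + 2.4 + 2.5 + 2.4 + 2.0) / 8 = 2.6875
UCL = X̄̄ + A₃·s̄ = 34.9500 + 1.427 × 2.6875 = 38.7851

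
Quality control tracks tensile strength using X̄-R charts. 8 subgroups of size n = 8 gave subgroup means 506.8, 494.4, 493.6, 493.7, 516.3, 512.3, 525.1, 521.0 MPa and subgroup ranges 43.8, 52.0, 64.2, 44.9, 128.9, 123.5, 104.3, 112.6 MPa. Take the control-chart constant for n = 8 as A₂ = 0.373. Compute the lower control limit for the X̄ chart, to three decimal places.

X̄̄ = (506.8 + 494.4 + 493.6 + 493.7 + 516.3 + 512.3 + 525.1 + 521.0) / 8 = 4063.2000 / 8 = 507.9000
R̄ = (43.8 + 52.0 + 64.2 + 44.9 + 128.9 + 123.5 + 104.3 + 112.6) / 8 = 674.2000 / 8 = 84.2750
LCL = X̄̄ − A₂·R̄ = 507.9000 − 0.373 × 84.2750 = 476.4654

476.465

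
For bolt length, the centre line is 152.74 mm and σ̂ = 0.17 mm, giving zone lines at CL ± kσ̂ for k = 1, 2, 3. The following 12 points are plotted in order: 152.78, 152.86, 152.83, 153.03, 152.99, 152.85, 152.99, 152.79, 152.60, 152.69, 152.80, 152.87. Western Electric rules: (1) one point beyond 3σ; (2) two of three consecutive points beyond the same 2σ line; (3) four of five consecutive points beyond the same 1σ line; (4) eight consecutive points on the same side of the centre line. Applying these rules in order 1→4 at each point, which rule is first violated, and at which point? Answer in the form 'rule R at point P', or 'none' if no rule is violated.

rule 4 at point 8

Zone of each point (C = within 1σ̂, B = 1σ̂–2σ̂, A = 2σ̂–3σ̂, * = beyond 3σ̂; sign = side of CL): 1:+C, 2:+C, 3:+C, 4:+B, 5:+B, 6:+C, 7:+B, 8:+C, 9:-C, 10:-C, 11:+C, 12:+C
Rule 4 (eight consecutive points on the same side of the centre line) is satisfied at point 8.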